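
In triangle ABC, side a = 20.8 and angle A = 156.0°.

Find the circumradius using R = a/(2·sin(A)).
R = a/(2·sin(A)) = 20.8/(2·sin(156.0°))
sin(156.0°) ≈ 0.406737
R ≈ 20.8/(2·0.406737) = 20.8/0.813473 ≈ 25.5694

R = 25.57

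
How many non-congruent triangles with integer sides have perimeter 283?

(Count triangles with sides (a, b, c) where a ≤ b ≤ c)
Let a ≤ b ≤ c with a + b + c = 283. The only binding inequality is a + b > c, i.e. 283 − c > c, so c < 283/2; and c ≥ 283/3 since c is the largest side.
So 95 ≤ c ≤ 141. For each c, b runs from ⌈(283 − c)/2⌉ up to c (then a = 283 − b − c satisfies 1 ≤ a ≤ b automatically), giving c − ⌈(283 − c)/2⌉ + 1 choices.
Summing over c: 2 + 3 + 5 + 6 + … + 69 + 71  (47 terms, c = 95, …, 141) = 1704
Check (closed form: nearest integer to p²/48 for even p, (p+3)²/48 for odd p): (283+3)²/48 = 286²/48 = 81796/48 ≈ 1704.08 → 1704

1704 triangles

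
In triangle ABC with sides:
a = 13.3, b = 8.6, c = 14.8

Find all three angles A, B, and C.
Law of cosines for each angle (a² = 176.89, b² = 73.96, c² = 219.04):
cos(A) = (b² + c² − a²)/(2bc) = (73.96 + 219.04 − 176.89)/(2·8.6·14.8) = 116.11/254.56 ≈ 0.45612  ⇒  A ≈ 62.863°
cos(B) = (a² + c² − b²)/(2ac) = (176.89 + 219.04 − 73.96)/(2·13.3·14.8) = 321.97/393.68 ≈ 0.817847  ⇒  B ≈ 35.1302°
cos(C) = (a² + b² − c²)/(2ab) = (176.89 + 73.96 − 219.04)/(2·13.3·8.6) = 31.81/228.76 ≈ 0.139054  ⇒  C ≈ 82.0069°
Check: A + B + C ≈ 180°

A = 62.86°, B = 35.13°, C = 82.01°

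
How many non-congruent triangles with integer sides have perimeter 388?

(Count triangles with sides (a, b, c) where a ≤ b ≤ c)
Let a ≤ b ≤ c with a + b + c = 388. The only binding inequality is a + b > c, i.e. 388 − c > c, so c < 388/2; and c ≥ 388/3 since c is the largest side.
So 130 ≤ c ≤ 193. For each c, b runs from ⌈(388 − c)/2⌉ up to c (then a = 388 − b − c satisfies 1 ≤ a ≤ b automatically), giving c − ⌈(388 − c)/2⌉ + 1 choices.
Summing over c: 2 + 3 + 5 + 6 + … + 95 + 96  (64 terms, c = 130, …, 193) = 3136
Check (closed form: nearest integer to p²/48 for even p, (p+3)²/48 for odd p): 388²/48 = 150544/48 ≈ 3136.33 → 3136

3136 triangles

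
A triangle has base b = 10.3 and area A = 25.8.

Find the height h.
A = ½·b·h  ⇒  h = 2A/b = 2·25.8/10.3 = 51.6/10.3 ≈ 5.00971

h = 5.01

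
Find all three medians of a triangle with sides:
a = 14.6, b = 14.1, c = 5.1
Median formula: m_a = ½√(2b² + 2c² − a²) (and cyclically). a² = 213.16, b² = 198.81, c² = 26.01.
m_a = ½√(2·198.81 + 2·26.01 − 213.16) = ½√236.48 ≈ ½·15.3779 ≈ 7.68895
m_b = ½√(2·213.16 + 2·26.01 − 198.81) = ½√279.53 ≈ ½·16.7192 ≈ 8.35958
m_c = ½√(2·213.16 + 2·198.81 − 26.01) = ½√797.93 ≈ ½·28.2477 ≈ 14.1238

m_a = 7.689, m_b = 8.36, m_c = 14.12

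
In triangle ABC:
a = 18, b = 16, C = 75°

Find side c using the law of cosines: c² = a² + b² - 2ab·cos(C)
c² = 18² + 16² − 2·18·16·cos(75°)
cos(75°) ≈ 0.258819
c² ≈ 324 + 256 − 576·(0.258819) ≈ 580 − 149.08 ≈ 430.92
c ≈ √430.92 ≈ 20.7586

c = 20.76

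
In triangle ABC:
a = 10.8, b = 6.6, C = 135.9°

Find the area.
Two sides and the included angle (SAS): A = ½·a·b·sin(C) = ½·10.8·6.6·sin(135.9°)
sin(135.9°) ≈ 0.695913
A ≈ ½·71.28·0.695913 = 35.64·0.695913 ≈ 24.8023

Area = 24.8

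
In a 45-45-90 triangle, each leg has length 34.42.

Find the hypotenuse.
In a 45-45-90 triangle the sides are in ratio 1 : 1 : √2, so hypotenuse = leg·√2.
Hypotenuse = 34.42·√2 ≈ 34.42·1.41421 ≈ 48.6772

Hypotenuse = 34.42√2 = 48.68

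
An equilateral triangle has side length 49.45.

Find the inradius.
r = Area/s with s the semi-perimeter.
Area = (√3/4)·49.45² = (√3/4)·2445.3025 ≈ 0.433013·2445.3025 ≈ 1058.85
s = 3·49.45/2 = 74.175
r ≈ 1058.85/74.175 ≈ 14.275
(Equivalently r = side/(2√3) = 49.45/3.4641 ≈ 14.275.)

r = 14.27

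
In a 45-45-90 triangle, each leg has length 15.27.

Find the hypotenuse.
In a 45-45-90 triangle the sides are in ratio 1 : 1 : √2, so hypotenuse = leg·√2.
Hypotenuse = 15.27·√2 ≈ 15.27·1.41421 ≈ 21.595

Hypotenuse = 15.27√2 = 21.6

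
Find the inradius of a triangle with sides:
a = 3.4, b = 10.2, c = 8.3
r = Area/s where s is the semi-perimeter.
s = (3.4 + 10.2 + 8.3)/2 = 21.9/2 = 10.95
Area = √(s(s−a)(s−b)(s−c)) = √(10.95·7.55·0.75·2.65) ≈ √164.312 ≈ 12.8184
r ≈ 12.8184/10.95 ≈ 1.17063

r = 1.171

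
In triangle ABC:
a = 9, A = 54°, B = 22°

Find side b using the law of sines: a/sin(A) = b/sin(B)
a/sin(A) = b/sin(B)  ⇒  b = a·sin(B)/sin(A) = 9·sin(22°)/sin(54°)
sin(22°) ≈ 0.374607, sin(54°) ≈ 0.809017
b ≈ 9·0.374607/0.809017 ≈ 3.37146/0.809017 ≈ 4.16735

b = 4.167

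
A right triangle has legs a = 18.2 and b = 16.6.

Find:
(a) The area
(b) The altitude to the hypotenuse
(a) The legs are perpendicular, so Area = ½·a·b = ½·18.2·16.6 = ½·302.12 = 151.06
(b) Hypotenuse c = √(a² + b²) = √(331.24 + 275.56) = √606.8 ≈ 24.6333
    Area = ½·c·h_c  ⇒  h_c = 2·Area/c = 302.12/24.6333 ≈ 12.2647

Area = 151.06, h_c = 12.26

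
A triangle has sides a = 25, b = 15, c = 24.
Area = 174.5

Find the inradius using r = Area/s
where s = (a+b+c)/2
s = (25 + 15 + 24)/2 = 64/2 = 32
r = Area/s = 174.5/32 ≈ 5.45312

r = 5.453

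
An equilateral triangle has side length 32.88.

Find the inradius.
r = Area/s with s the semi-perimeter.
Area = (√3/4)·32.88² = (√3/4)·1081.0944 ≈ 0.433013·1081.0944 ≈ 468.128
s = 3·32.88/2 = 49.32
r ≈ 468.128/49.32 ≈ 9.49164
(Equivalently r = side/(2√3) = 32.88/3.4641 ≈ 9.49164.)

r = 9.492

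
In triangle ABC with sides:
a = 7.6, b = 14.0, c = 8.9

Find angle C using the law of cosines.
c² = a² + b² − 2ab·cos(C)  ⇒  cos(C) = (a² + b² − c²)/(2ab)
cos(C) = (7.6² + 14.0² − 8.9²)/(2·7.6·14.0) = (57.76 + 196 − 79.21)/212.8 = 174.55/212.8 ≈ 0.820254
C = arccos(0.820254) ≈ 34.8898°

C = 34.89°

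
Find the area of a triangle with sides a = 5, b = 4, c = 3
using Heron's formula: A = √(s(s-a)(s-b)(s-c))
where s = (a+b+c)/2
s = (5 + 4 + 3)/2 = 12/2 = 6
s − a = 1, s − b = 2, s − c = 3
s(s−a)(s−b)(s−c) = 6·1·2·3 = 36
Area = √36 ≈ 6

s = 6.0, Area = 6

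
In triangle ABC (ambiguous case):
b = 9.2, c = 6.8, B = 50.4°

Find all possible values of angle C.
b/sin(B) = c/sin(C)  ⇒  sin(C) = c·sin(B)/b = 6.8·sin(50.4°)/9.2
sin(50.4°) ≈ 0.770513
sin(C) ≈ 6.8·0.770513/9.2 ≈ 5.23949/9.2 ≈ 0.56951
Candidate 1: C₁ = arcsin(0.56951) ≈ 34.716°  →  A = 180° − 50.4° − 34.716° ≈ 94.884° > 0, valid
Candidate 2: C₂ = 180° − C₁ ≈ 145.284°  →  A = 180° − 50.4° − 145.284° ≈ -15.684° ≤ 0, not a valid triangle

C = 34.72° (one solution)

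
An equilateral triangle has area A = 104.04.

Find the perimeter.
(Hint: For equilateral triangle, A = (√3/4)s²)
A = (√3/4)s²  ⇒  s² = 4A/√3 = 4·104.04/√3 = 416.16/1.73205 ≈ 240.27
s ≈ √240.27 ≈ 15.5006
Perimeter = 3s ≈ 3·15.5006 ≈ 46.5019

Perimeter = 46.5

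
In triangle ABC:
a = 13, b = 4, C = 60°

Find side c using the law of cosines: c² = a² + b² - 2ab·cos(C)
c² = 13² + 4² − 2·13·4·cos(60°)
cos(60°) ≈ 0.5
c² ≈ 169 + 16 − 104·(0.5) ≈ 185 − 52 ≈ 133
c ≈ √133 ≈ 11.5326

c = 11.53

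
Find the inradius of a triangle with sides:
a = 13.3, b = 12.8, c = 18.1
r = Area/s where s is the semi-perimeter.
s = (13.3 + 12.8 + 18.1)/2 = 44.2/2 = 22.1
Area = √(s(s−a)(s−b)(s−c)) = √(22.1·8.8·9.3·4) ≈ √7234.66 ≈ 85.0568
r ≈ 85.0568/22.1 ≈ 3.84872

r = 3.849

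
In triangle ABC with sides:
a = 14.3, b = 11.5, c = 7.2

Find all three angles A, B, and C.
Law of cosines for each angle (a² = 204.49, b² = 132.25, c² = 51.84):
cos(A) = (b² + c² − a²)/(2bc) = (132.25 + 51.84 − 204.49)/(2·11.5·7.2) = -20.4/165.6 ≈ -0.123188  ⇒  A ≈ 97.0762°
cos(B) = (a² + c² − b²)/(2ac) = (204.49 + 51.84 − 132.25)/(2·14.3·7.2) = 124.08/205.92 ≈ 0.602564  ⇒  B ≈ 52.9462°
cos(C) = (a² + b² − c²)/(2ab) = (204.49 + 132.25 − 51.84)/(2·14.3·11.5) = 284.9/328.9 ≈ 0.866221  ⇒  C ≈ 29.9776°
Check: A + B + C ≈ 180°

A = 97.08°, B = 52.95°, C = 29.98°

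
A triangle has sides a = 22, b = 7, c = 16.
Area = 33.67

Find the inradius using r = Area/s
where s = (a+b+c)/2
s = (22 + 7 + 16)/2 = 45/2 = 22.5
r = Area/s = 33.67/22.5 ≈ 1.49644

r = 1.496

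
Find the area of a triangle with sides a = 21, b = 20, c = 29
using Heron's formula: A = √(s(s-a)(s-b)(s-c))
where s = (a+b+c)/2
s = (21 + 20 + 29)/2 = 70/2 = 35
s − a = 14, s − b = 15, s − c = 6
s(s−a)(s−b)(s−c) = 35·14·15·6 = 44100
Area = √44100 ≈ 210

s = 35.0, Area = 210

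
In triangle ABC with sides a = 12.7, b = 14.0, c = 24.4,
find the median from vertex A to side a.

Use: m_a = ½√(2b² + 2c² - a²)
m_a = ½√(2·14.0² + 2·24.4² − 12.7²) = ½√(2·196 + 2·595.36 − 161.29) = ½√(392 + 1190.72 − 161.29) = ½√1421.43
√1421.43 ≈ 37.7019, so m_a ≈ 18.8509

m_a = 18.85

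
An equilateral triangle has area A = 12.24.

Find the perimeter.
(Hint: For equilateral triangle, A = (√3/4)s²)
A = (√3/4)s²  ⇒  s² = 4A/√3 = 4·12.24/√3 = 48.96/1.73205 ≈ 28.2671
s ≈ √28.2671 ≈ 5.31668
Perimeter = 3s ≈ 3·5.31668 ≈ 15.95

Perimeter = 15.95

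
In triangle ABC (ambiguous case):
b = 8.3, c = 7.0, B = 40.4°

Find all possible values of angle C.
b/sin(B) = c/sin(C)  ⇒  sin(C) = c·sin(B)/b = 7.0·sin(40.4°)/8.3
sin(40.4°) ≈ 0.64812
sin(C) ≈ 7.0·0.64812/8.3 ≈ 4.53684/8.3 ≈ 0.546607
Candidate 1: C₁ = arcsin(0.546607) ≈ 33.1346°  →  A = 180° − 40.4° − 33.1346° ≈ 106.465° > 0, valid
Candidate 2: C₂ = 180° − C₁ ≈ 146.865°  →  A = 180° − 40.4° − 146.865° ≈ -7.2654° ≤ 0, not a valid triangle

C = 33.13° (one solution)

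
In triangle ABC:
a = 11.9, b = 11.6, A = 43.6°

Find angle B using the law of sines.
a/sin(A) = b/sin(B)  ⇒  sin(B) = b·sin(A)/a = 11.6·sin(43.6°)/11.9
sin(43.6°) ≈ 0.68962
sin(B) ≈ 11.6·0.68962/11.9 ≈ 7.99959/11.9 ≈ 0.672234
B = arcsin(0.672234) ≈ 42.2397°
(Since b ≤ a we need B ≤ A, so the obtuse alternative 180° − 42.2397° ≈ 137.76° is rejected.)

B = 42.24°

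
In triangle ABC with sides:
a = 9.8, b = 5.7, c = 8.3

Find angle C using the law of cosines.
c² = a² + b² − 2ab·cos(C)  ⇒  cos(C) = (a² + b² − c²)/(2ab)
cos(C) = (9.8² + 5.7² − 8.3²)/(2·9.8·5.7) = (96.04 + 32.49 − 68.89)/111.72 = 59.64/111.72 ≈ 0.533835
C = arccos(0.533835) ≈ 57.7351°

C = 57.74°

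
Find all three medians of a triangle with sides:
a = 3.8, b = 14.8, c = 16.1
Median formula: m_a = ½√(2b² + 2c² − a²) (and cyclically). a² = 14.44, b² = 219.04, c² = 259.21.
m_a = ½√(2·219.04 + 2·259.21 − 14.44) = ½√942.06 ≈ ½·30.693 ≈ 15.3465
m_b = ½√(2·14.44 + 2·259.21 − 219.04) = ½√328.26 ≈ ½·18.1179 ≈ 9.05897
m_c = ½√(2·14.44 + 2·219.04 − 259.21) = ½√207.75 ≈ ½·14.4135 ≈ 7.20677

m_a = 15.35, m_b = 9.059, m_c = 7.207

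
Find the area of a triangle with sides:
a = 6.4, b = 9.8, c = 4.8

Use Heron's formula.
s = (6.4 + 9.8 + 4.8)/2 = 21/2 = 10.5
s − a = 4.1, s − b = 0.7, s − c = 5.7
s(s−a)(s−b)(s−c) = 10.5·4.1·0.7·5.7 ≈ 171.769
Area = √171.769 ≈ 13.1061

Area = 13.11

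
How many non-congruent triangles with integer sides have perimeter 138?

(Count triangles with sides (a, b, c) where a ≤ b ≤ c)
Let a ≤ b ≤ c with a + b + c = 138. The only binding inequality is a + b > c, i.e. 138 − c > c, so c < 138/2; and c ≥ 138/3 since c is the largest side.
So 46 ≤ c ≤ 68. For each c, b runs from ⌈(138 − c)/2⌉ up to c (then a = 138 − b − c satisfies 1 ≤ a ≤ b automatically), giving c − ⌈(138 − c)/2⌉ + 1 choices.
Summing over c: 1 + 2 + 4 + 5 + … + 32 + 34  (23 terms, c = 46, …, 68) = 397
Check (closed form: nearest integer to p²/48 for even p, (p+3)²/48 for odd p): 138²/48 = 19044/48 ≈ 396.75 → 397

397 triangles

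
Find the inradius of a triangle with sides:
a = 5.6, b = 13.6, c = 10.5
r = Area/s where s is the semi-perimeter.
s = (5.6 + 13.6 + 10.5)/2 = 29.7/2 = 14.85
Area = √(s(s−a)(s−b)(s−c)) = √(14.85·9.25·1.25·4.35) ≈ √746.909 ≈ 27.3296
r ≈ 27.3296/14.85 ≈ 1.84038

r = 1.84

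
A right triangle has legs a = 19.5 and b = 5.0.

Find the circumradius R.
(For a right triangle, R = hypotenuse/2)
Hypotenuse c = √(a² + b²) = √(380.25 + 25) = √405.25 ≈ 20.1308
R = c/2 ≈ 20.1308/2 ≈ 10.0654

R = 10.07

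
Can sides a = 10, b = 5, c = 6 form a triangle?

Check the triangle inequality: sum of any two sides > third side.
a + b vs c: 10 + 5 = 15 > 6  ✓
a + c vs b: 10 + 6 = 16 > 5  ✓
b + c vs a: 5 + 6 = 11 > 10  ✓

Yes, triangle inequality satisfied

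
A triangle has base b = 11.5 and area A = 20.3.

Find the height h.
A = ½·b·h  ⇒  h = 2A/b = 2·20.3/11.5 = 40.6/11.5 ≈ 3.53043

h = 3.53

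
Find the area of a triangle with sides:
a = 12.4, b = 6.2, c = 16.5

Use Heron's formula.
s = (12.4 + 6.2 + 16.5)/2 = 35.1/2 = 17.55
s − a = 5.15, s − b = 11.35, s − c = 1.05
s(s−a)(s−b)(s−c) = 17.55·5.15·11.35·1.05 ≈ 1077.13
Area = √1077.13 ≈ 32.8197

Area = 32.82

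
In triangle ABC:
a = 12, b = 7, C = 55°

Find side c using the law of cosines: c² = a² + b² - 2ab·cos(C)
c² = 12² + 7² − 2·12·7·cos(55°)
cos(55°) ≈ 0.573576
c² ≈ 144 + 49 − 168·(0.573576) ≈ 193 − 96.3608 ≈ 96.6392
c ≈ √96.6392 ≈ 9.83052

c = 9.831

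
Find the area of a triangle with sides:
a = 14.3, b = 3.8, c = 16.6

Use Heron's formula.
s = (14.3 + 3.8 + 16.6)/2 = 34.7/2 = 17.35
s − a = 3.05, s − b = 13.55, s − c = 0.75
s(s−a)(s−b)(s−c) = 17.35·3.05·13.55·0.75 ≈ 537.774
Area = √537.774 ≈ 23.19

Area = 23.19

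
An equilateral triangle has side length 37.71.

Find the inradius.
r = Area/s with s the semi-perimeter.
Area = (√3/4)·37.71² = (√3/4)·1422.0441 ≈ 0.433013·1422.0441 ≈ 615.763
s = 3·37.71/2 = 56.565
r ≈ 615.763/56.565 ≈ 10.8859
(Equivalently r = side/(2√3) = 37.71/3.4641 ≈ 10.8859.)

r = 10.89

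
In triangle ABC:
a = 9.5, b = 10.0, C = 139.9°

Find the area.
Two sides and the included angle (SAS): A = ½·a·b·sin(C) = ½·9.5·10.0·sin(139.9°)
sin(139.9°) ≈ 0.644124
A ≈ ½·95·0.644124 = 47.5·0.644124 ≈ 30.5959

Area = 30.6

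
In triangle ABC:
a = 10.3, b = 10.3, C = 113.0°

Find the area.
Two sides and the included angle (SAS): A = ½·a·b·sin(C) = ½·10.3·10.3·sin(113.0°)
sin(113.0°) ≈ 0.920505
A ≈ ½·106.09·0.920505 = 53.045·0.920505 ≈ 48.8282

Area = 48.83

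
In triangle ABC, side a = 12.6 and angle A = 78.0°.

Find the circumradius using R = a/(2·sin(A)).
R = a/(2·sin(A)) = 12.6/(2·sin(78.0°))
sin(78.0°) ≈ 0.978148
R ≈ 12.6/(2·0.978148) = 12.6/1.9563 ≈ 6.44075

R = 6.441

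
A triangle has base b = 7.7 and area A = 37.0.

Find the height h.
A = ½·b·h  ⇒  h = 2A/b = 2·37.0/7.7 = 74/7.7 ≈ 9.61039

h = 9.61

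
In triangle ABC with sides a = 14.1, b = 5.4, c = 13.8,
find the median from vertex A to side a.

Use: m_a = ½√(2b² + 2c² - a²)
m_a = ½√(2·5.4² + 2·13.8² − 14.1²) = ½√(2·29.16 + 2·190.44 − 198.81) = ½√(58.32 + 380.88 − 198.81) = ½√240.39
√240.39 ≈ 15.5045, so m_a ≈ 7.75226

m_a = 7.752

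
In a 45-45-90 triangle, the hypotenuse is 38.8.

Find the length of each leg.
In a 45-45-90 triangle hypotenuse = leg·√2, so leg = hypotenuse/√2.
Leg = 38.8/√2 ≈ 38.8/1.41421 ≈ 27.4357

Each leg = 27.44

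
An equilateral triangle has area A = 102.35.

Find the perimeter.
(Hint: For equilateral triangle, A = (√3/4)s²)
A = (√3/4)s²  ⇒  s² = 4A/√3 = 4·102.35/√3 = 409.4/1.73205 ≈ 236.367
s ≈ √236.367 ≈ 15.3742
Perimeter = 3s ≈ 3·15.3742 ≈ 46.1227

Perimeter = 46.12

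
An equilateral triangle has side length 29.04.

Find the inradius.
r = Area/s with s the semi-perimeter.
Area = (√3/4)·29.04² = (√3/4)·843.3216 ≈ 0.433013·843.3216 ≈ 365.169
s = 3·29.04/2 = 43.56
r ≈ 365.169/43.56 ≈ 8.38313
(Equivalently r = side/(2√3) = 29.04/3.4641 ≈ 8.38313.)

r = 8.383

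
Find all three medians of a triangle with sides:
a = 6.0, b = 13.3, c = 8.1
Median formula: m_a = ½√(2b² + 2c² − a²) (and cyclically). a² = 36, b² = 176.89, c² = 65.61.
m_a = ½√(2·176.89 + 2·65.61 − 36) = ½√449 ≈ ½·21.1896 ≈ 10.5948
m_b = ½√(2·36 + 2·65.61 − 176.89) = ½√26.33 ≈ ½·5.13128 ≈ 2.56564
m_c = ½√(2·36 + 2·176.89 − 65.61) = ½√360.17 ≈ ½·18.9781 ≈ 9.48907

m_a = 10.59, m_b = 2.566, m_c = 9.489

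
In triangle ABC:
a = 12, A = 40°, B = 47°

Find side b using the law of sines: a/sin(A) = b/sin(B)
a/sin(A) = b/sin(B)  ⇒  b = a·sin(B)/sin(A) = 12·sin(47°)/sin(40°)
sin(47°) ≈ 0.731354, sin(40°) ≈ 0.642788
b ≈ 12·0.731354/0.642788 ≈ 8.77624/0.642788 ≈ 13.6534

b = 13.65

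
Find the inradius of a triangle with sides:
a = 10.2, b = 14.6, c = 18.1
r = Area/s where s is the semi-perimeter.
s = (10.2 + 14.6 + 18.1)/2 = 42.9/2 = 21.45
Area = √(s(s−a)(s−b)(s−c)) = √(21.45·11.25·6.85·3.35) ≈ √5537.52 ≈ 74.4145
r ≈ 74.4145/21.45 ≈ 3.46921

r = 3.469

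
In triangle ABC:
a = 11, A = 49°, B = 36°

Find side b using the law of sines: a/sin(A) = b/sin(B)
a/sin(A) = b/sin(B)  ⇒  b = a·sin(B)/sin(A) = 11·sin(36°)/sin(49°)
sin(36°) ≈ 0.587785, sin(49°) ≈ 0.75471
b ≈ 11·0.587785/0.75471 ≈ 6.46564/0.75471 ≈ 8.56705

b = 8.567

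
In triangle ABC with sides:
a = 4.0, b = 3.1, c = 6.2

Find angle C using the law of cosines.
c² = a² + b² − 2ab·cos(C)  ⇒  cos(C) = (a² + b² − c²)/(2ab)
cos(C) = (4.0² + 3.1² − 6.2²)/(2·4.0·3.1) = (16 + 9.61 − 38.44)/24.8 = -12.83/24.8 ≈ -0.517339
C = arccos(-0.517339) ≈ 121.154°

C = 121.2°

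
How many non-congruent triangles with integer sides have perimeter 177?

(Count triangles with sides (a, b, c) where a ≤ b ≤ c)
Let a ≤ b ≤ c with a + b + c = 177. The only binding inequality is a + b > c, i.e. 177 − c > c, so c < 177/2; and c ≥ 177/3 since c is the largest side.
So 59 ≤ c ≤ 88. For each c, b runs from ⌈(177 − c)/2⌉ up to c (then a = 177 − b − c satisfies 1 ≤ a ≤ b automatically), giving c − ⌈(177 − c)/2⌉ + 1 choices.
Summing over c: 1 + 2 + 4 + 5 + … + 43 + 44  (30 terms, c = 59, …, 88) = 675
Check (closed form: nearest integer to p²/48 for even p, (p+3)²/48 for odd p): (177+3)²/48 = 180²/48 = 32400/48 ≈ 675.00 → 675

675 triangles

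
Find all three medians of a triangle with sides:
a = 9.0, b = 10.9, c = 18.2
Median formula: m_a = ½√(2b² + 2c² − a²) (and cyclically). a² = 81, b² = 118.81, c² = 331.24.
m_a = ½√(2·118.81 + 2·331.24 − 81) = ½√819.1 ≈ ½·28.6199 ≈ 14.31
m_b = ½√(2·81 + 2·331.24 − 118.81) = ½√705.67 ≈ ½·26.5644 ≈ 13.2822
m_c = ½√(2·81 + 2·118.81 − 331.24) = ½√68.38 ≈ ½·8.26922 ≈ 4.13461

m_a = 14.31, m_b = 13.28, m_c = 4.135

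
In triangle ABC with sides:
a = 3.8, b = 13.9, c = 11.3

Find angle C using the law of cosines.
c² = a² + b² − 2ab·cos(C)  ⇒  cos(C) = (a² + b² − c²)/(2ab)
cos(C) = (3.8² + 13.9² − 11.3²)/(2·3.8·13.9) = (14.44 + 193.21 − 127.69)/105.64 = 79.96/105.64 ≈ 0.75691
C = arccos(0.75691) ≈ 40.8074°

C = 40.81°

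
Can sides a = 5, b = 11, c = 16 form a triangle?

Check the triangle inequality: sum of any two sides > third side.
a + b vs c: 5 + 11 = 16 ≤ 16  ✗
a + c vs b: 5 + 16 = 21 > 11  ✓
b + c vs a: 11 + 16 = 27 > 5  ✓

No: 5 + 11 = 16 is not > 16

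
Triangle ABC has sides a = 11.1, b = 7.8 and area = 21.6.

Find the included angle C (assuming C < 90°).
Area = ½·a·b·sin(C)  ⇒  sin(C) = 2·Area/(a·b) = 2·21.6/(11.1·7.8) = 43.2/86.58 ≈ 0.49896
C = arcsin(0.49896) ≈ 29.9313° (taking the acute solution since C < 90°)

C = 29.93°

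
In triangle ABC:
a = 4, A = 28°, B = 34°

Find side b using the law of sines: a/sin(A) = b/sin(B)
a/sin(A) = b/sin(B)  ⇒  b = a·sin(B)/sin(A) = 4·sin(34°)/sin(28°)
sin(34°) ≈ 0.559193, sin(28°) ≈ 0.469472
b ≈ 4·0.559193/0.469472 ≈ 2.23677/0.469472 ≈ 4.76445

b = 4.764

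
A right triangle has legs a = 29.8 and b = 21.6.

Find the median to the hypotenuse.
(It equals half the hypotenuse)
Hypotenuse c = √(a² + b²) = √(888.04 + 466.56) = √1354.6 ≈ 36.8049
Median to hypotenuse = c/2 ≈ 36.8049/2 ≈ 18.4024

Median = 18.4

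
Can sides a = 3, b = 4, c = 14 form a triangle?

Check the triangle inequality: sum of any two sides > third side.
a + b vs c: 3 + 4 = 7 ≤ 14  ✗
a + c vs b: 3 + 14 = 17 > 4  ✓
b + c vs a: 4 + 14 = 18 > 3  ✓

No: 3 + 4 = 7 is not > 14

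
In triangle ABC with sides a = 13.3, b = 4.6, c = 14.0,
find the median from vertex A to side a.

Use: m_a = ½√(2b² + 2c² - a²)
m_a = ½√(2·4.6² + 2·14.0² − 13.3²) = ½√(2·21.16 + 2·196 − 176.89) = ½√(42.32 + 392 − 176.89) = ½√257.43
√257.43 ≈ 16.0446, so m_a ≈ 8.02231

m_a = 8.022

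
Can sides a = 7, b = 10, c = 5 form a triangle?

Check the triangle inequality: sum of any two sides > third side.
a + b vs c: 7 + 10 = 17 > 5  ✓
a + c vs b: 7 + 5 = 12 > 10  ✓
b + c vs a: 10 + 5 = 15 > 7  ✓

Yes, triangle inequality satisfied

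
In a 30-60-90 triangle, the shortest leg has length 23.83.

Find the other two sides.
In a 30-60-90 triangle the sides are in ratio 1 : √3 : 2 (short leg : long leg : hypotenuse).
Long leg = 23.83·√3 ≈ 23.83·1.73205 ≈ 41.2748
Hypotenuse = 2·23.83 = 47.66

Long leg = 23.83√3 = 41.27, Hypotenuse = 47.66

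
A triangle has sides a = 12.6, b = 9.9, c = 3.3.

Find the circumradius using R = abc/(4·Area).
First find the area with Heron's formula.
s = (12.6 + 9.9 + 3.3)/2 = 12.9
Area = √(s(s−a)(s−b)(s−c)) = √(12.9·0.3·3·9.6) ≈ √111.456 ≈ 10.5573
abc = 12.6·9.9·3.3 = 411.642
R = abc/(4·Area) ≈ 411.642/(4·10.5573) = 411.642/42.2291 ≈ 9.74783

R = 9.748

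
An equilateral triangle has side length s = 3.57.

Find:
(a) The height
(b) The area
(a) The height splits the triangle into two 30-60-90 halves: h = s·√3/2 = 3.57·1.73205/2 ≈ 6.18342/2 ≈ 3.09171
(b) Area = (√3/4)·s² = (√3/4)·3.57² = (√3/4)·12.7449 ≈ 0.433013·12.7449 ≈ 5.5187

Height = 3.092, Area = 5.519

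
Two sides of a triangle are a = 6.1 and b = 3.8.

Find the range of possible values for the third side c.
Triangle inequality: |a − b| < c < a + b
|a − b| = |6.1 − 3.8| = 2.3
a + b = 6.1 + 3.8 = 9.9

2.3 < c < 9.9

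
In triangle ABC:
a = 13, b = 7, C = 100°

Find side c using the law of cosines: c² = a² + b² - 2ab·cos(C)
c² = 13² + 7² − 2·13·7·cos(100°)
cos(100°) ≈ -0.173648
c² ≈ 169 + 49 − 182·(-0.173648) ≈ 218 + 31.604 ≈ 249.604
c ≈ √249.604 ≈ 15.7989

c = 15.8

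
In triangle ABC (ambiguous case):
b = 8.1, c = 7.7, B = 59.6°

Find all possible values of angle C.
b/sin(B) = c/sin(C)  ⇒  sin(C) = c·sin(B)/b = 7.7·sin(59.6°)/8.1
sin(59.6°) ≈ 0.862514
sin(C) ≈ 7.7·0.862514/8.1 ≈ 6.64136/8.1 ≈ 0.81992
Candidate 1: C₁ = arcsin(0.81992) ≈ 55.0768°  →  A = 180° − 59.6° − 55.0768° ≈ 65.3232° > 0, valid
Candidate 2: C₂ = 180° − C₁ ≈ 124.923°  →  A = 180° − 59.6° − 124.923° ≈ -4.5232° ≤ 0, not a valid triangle

C = 55.08° (one solution)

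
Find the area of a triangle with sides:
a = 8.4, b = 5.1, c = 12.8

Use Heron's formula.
s = (8.4 + 5.1 + 12.8)/2 = 26.3/2 = 13.15
s − a = 4.75, s − b = 8.05, s − c = 0.35
s(s−a)(s−b)(s−c) = 13.15·4.75·8.05·0.35 ≈ 175.988
Area = √175.988 ≈ 13.2661

Area = 13.27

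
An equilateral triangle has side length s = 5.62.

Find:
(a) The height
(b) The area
(a) The height splits the triangle into two 30-60-90 halves: h = s·√3/2 = 5.62·1.73205/2 ≈ 9.73413/2 ≈ 4.86706
(b) Area = (√3/4)·s² = (√3/4)·5.62² = (√3/4)·31.5844 ≈ 0.433013·31.5844 ≈ 13.6764

Height = 4.867, Area = 13.68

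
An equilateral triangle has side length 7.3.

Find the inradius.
r = Area/s with s the semi-perimeter.
Area = (√3/4)·7.3² = (√3/4)·53.29 ≈ 0.433013·53.29 ≈ 23.0752
s = 3·7.3/2 = 10.95
r ≈ 23.0752/10.95 ≈ 2.10733
(Equivalently r = side/(2√3) = 7.3/3.4641 ≈ 2.10733.)

r = 2.107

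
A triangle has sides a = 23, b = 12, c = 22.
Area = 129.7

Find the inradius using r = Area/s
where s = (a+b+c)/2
s = (23 + 12 + 22)/2 = 57/2 = 28.5
r = Area/s = 129.7/28.5 ≈ 4.55088

r = 4.551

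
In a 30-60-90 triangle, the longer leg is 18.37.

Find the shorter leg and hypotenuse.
In a 30-60-90 triangle the sides are in ratio 1 : √3 : 2, so short leg = long leg/√3 and hypotenuse = 2·(short leg).
Short leg = 18.37/√3 ≈ 18.37/1.73205 ≈ 10.6059
Hypotenuse = 2·10.6059 ≈ 21.2118

Short leg = 10.61, Hypotenuse = 21.21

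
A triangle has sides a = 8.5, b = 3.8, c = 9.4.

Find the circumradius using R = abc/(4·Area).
First find the area with Heron's formula.
s = (8.5 + 3.8 + 9.4)/2 = 10.85
Area = √(s(s−a)(s−b)(s−c)) = √(10.85·2.35·7.05·1.45) ≈ √260.648 ≈ 16.1446
abc = 8.5·3.8·9.4 = 303.62
R = abc/(4·Area) ≈ 303.62/(4·16.1446) = 303.62/64.5784 ≈ 4.70157

R = 4.702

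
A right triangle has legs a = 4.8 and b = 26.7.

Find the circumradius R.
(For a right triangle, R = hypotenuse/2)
Hypotenuse c = √(a² + b²) = √(23.04 + 712.89) = √735.93 ≈ 27.128
R = c/2 ≈ 27.128/2 ≈ 13.564

R = 13.56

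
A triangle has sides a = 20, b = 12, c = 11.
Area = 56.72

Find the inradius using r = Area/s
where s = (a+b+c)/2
s = (20 + 12 + 11)/2 = 43/2 = 21.5
r = Area/s = 56.72/21.5 ≈ 2.63814

r = 2.638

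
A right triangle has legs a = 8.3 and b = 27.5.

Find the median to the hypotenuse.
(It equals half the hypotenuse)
Hypotenuse c = √(a² + b²) = √(68.89 + 756.25) = √825.14 ≈ 28.7253
Median to hypotenuse = c/2 ≈ 28.7253/2 ≈ 14.3626

Median = 14.36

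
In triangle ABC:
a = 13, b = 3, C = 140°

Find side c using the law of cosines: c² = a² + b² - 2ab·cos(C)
c² = 13² + 3² − 2·13·3·cos(140°)
cos(140°) ≈ -0.766044
c² ≈ 169 + 9 − 78·(-0.766044) ≈ 178 + 59.7515 ≈ 237.751
c ≈ √237.751 ≈ 15.4192

c = 15.42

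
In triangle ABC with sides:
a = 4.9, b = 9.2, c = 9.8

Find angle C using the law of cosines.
c² = a² + b² − 2ab·cos(C)  ⇒  cos(C) = (a² + b² − c²)/(2ab)
cos(C) = (4.9² + 9.2² − 9.8²)/(2·4.9·9.2) = (24.01 + 84.64 − 96.04)/90.16 = 12.61/90.16 ≈ 0.139862
C = arccos(0.139862) ≈ 81.9601°

C = 81.96°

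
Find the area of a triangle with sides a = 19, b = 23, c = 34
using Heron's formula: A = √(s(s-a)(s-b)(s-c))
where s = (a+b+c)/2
s = (19 + 23 + 34)/2 = 76/2 = 38
s − a = 19, s − b = 15, s − c = 4
s(s−a)(s−b)(s−c) = 38·19·15·4 = 43320
Area = √43320 ≈ 208.135

s = 38.0, Area = 208.1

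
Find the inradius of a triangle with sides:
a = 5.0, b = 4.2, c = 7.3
r = Area/s where s is the semi-perimeter.
s = (5.0 + 4.2 + 7.3)/2 = 16.5/2 = 8.25
Area = √(s(s−a)(s−b)(s−c)) = √(8.25·3.25·4.05·0.95) ≈ √103.161 ≈ 10.1568
r ≈ 10.1568/8.25 ≈ 1.23113

r = 1.231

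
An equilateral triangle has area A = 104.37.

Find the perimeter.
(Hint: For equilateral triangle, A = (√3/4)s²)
A = (√3/4)s²  ⇒  s² = 4A/√3 = 4·104.37/√3 = 417.48/1.73205 ≈ 241.032
s ≈ √241.032 ≈ 15.5252
Perimeter = 3s ≈ 3·15.5252 ≈ 46.5756

Perimeter = 46.58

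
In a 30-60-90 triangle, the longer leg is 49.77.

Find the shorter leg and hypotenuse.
In a 30-60-90 triangle the sides are in ratio 1 : √3 : 2, so short leg = long leg/√3 and hypotenuse = 2·(short leg).
Short leg = 49.77/√3 ≈ 49.77/1.73205 ≈ 28.7347
Hypotenuse = 2·28.7347 ≈ 57.4694

Short leg = 28.73, Hypotenuse = 57.47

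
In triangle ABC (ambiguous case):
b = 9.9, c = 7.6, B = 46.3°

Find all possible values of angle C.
b/sin(B) = c/sin(C)  ⇒  sin(C) = c·sin(B)/b = 7.6·sin(46.3°)/9.9
sin(46.3°) ≈ 0.722967
sin(C) ≈ 7.6·0.722967/9.9 ≈ 5.49455/9.9 ≈ 0.555005
Candidate 1: C₁ = arcsin(0.555005) ≈ 33.7111°  →  A = 180° − 46.3° − 33.7111° ≈ 99.9889° > 0, valid
Candidate 2: C₂ = 180° − C₁ ≈ 146.289°  →  A = 180° − 46.3° − 146.289° ≈ -12.5889° ≤ 0, not a valid triangle

C = 33.71° (one solution)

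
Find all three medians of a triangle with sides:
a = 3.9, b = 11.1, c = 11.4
Median formula: m_a = ½√(2b² + 2c² − a²) (and cyclically). a² = 15.21, b² = 123.21, c² = 129.96.
m_a = ½√(2·123.21 + 2·129.96 − 15.21) = ½√491.13 ≈ ½·22.1615 ≈ 11.0807
m_b = ½√(2·15.21 + 2·129.96 − 123.21) = ½√167.13 ≈ ½·12.9279 ≈ 6.46394
m_c = ½√(2·15.21 + 2·123.21 − 129.96) = ½√146.88 ≈ ½·12.1194 ≈ 6.0597

m_a = 11.08, m_b = 6.464, m_c = 6.06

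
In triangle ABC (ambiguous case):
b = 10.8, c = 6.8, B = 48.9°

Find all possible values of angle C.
b/sin(B) = c/sin(C)  ⇒  sin(C) = c·sin(B)/b = 6.8·sin(48.9°)/10.8
sin(48.9°) ≈ 0.753563
sin(C) ≈ 6.8·0.753563/10.8 ≈ 5.12423/10.8 ≈ 0.474466
Candidate 1: C₁ = arcsin(0.474466) ≈ 28.3246°  →  A = 180° − 48.9° − 28.3246° ≈ 102.775° > 0, valid
Candidate 2: C₂ = 180° − C₁ ≈ 151.675°  →  A = 180° − 48.9° − 151.675° ≈ -20.5754° ≤ 0, not a valid triangle

C = 28.32° (one solution)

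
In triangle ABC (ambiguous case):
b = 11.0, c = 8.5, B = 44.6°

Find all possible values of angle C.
b/sin(B) = c/sin(C)  ⇒  sin(C) = c·sin(B)/b = 8.5·sin(44.6°)/11.0
sin(44.6°) ≈ 0.702153
sin(C) ≈ 8.5·0.702153/11.0 ≈ 5.9683/11.0 ≈ 0.542573
Candidate 1: C₁ = arcsin(0.542573) ≈ 32.859°  →  A = 180° − 44.6° − 32.859° ≈ 102.541° > 0, valid
Candidate 2: C₂ = 180° − C₁ ≈ 147.141°  →  A = 180° − 44.6° − 147.141° ≈ -11.741° ≤ 0, not a valid triangle

C = 32.86° (one solution)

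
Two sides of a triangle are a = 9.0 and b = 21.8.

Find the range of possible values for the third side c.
Triangle inequality: |a − b| < c < a + b
|a − b| = |9.0 − 21.8| = 12.8
a + b = 9.0 + 21.8 = 30.8

12.8 < c < 30.8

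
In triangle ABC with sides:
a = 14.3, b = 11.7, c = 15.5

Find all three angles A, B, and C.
Law of cosines for each angle (a² = 204.49, b² = 136.89, c² = 240.25):
cos(A) = (b² + c² − a²)/(2bc) = (136.89 + 240.25 − 204.49)/(2·11.7·15.5) = 172.65/362.7 ≈ 0.476013  ⇒  A ≈ 61.5747°
cos(B) = (a² + c² − b²)/(2ac) = (204.49 + 240.25 − 136.89)/(2·14.3·15.5) = 307.85/443.3 ≈ 0.694451  ⇒  B ≈ 46.0165°
cos(C) = (a² + b² − c²)/(2ab) = (204.49 + 136.89 − 240.25)/(2·14.3·11.7) = 101.13/334.62 ≈ 0.302223  ⇒  C ≈ 72.4088°
Check: A + B + C ≈ 180°

A = 61.57°, B = 46.02°, C = 72.41°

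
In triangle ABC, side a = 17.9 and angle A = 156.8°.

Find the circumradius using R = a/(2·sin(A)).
R = a/(2·sin(A)) = 17.9/(2·sin(156.8°))
sin(156.8°) ≈ 0.393942
R ≈ 17.9/(2·0.393942) = 17.9/0.787884 ≈ 22.7191

R = 22.72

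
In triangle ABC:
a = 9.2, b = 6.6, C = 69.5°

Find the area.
Two sides and the included angle (SAS): A = ½·a·b·sin(C) = ½·9.2·6.6·sin(69.5°)
sin(69.5°) ≈ 0.936672
A ≈ ½·60.72·0.936672 = 30.36·0.936672 ≈ 28.4374

Area = 28.44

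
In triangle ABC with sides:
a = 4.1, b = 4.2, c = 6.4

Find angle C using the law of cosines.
c² = a² + b² − 2ab·cos(C)  ⇒  cos(C) = (a² + b² − c²)/(2ab)
cos(C) = (4.1² + 4.2² − 6.4²)/(2·4.1·4.2) = (16.81 + 17.64 − 40.96)/34.44 = -6.51/34.44 ≈ -0.189024
C = arccos(-0.189024) ≈ 100.896°

C = 100.9°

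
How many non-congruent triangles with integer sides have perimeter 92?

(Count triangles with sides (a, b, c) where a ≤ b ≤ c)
Let a ≤ b ≤ c with a + b + c = 92. The only binding inequality is a + b > c, i.e. 92 − c > c, so c < 92/2; and c ≥ 92/3 since c is the largest side.
So 31 ≤ c ≤ 45. For each c, b runs from ⌈(92 − c)/2⌉ up to c (then a = 92 − b − c satisfies 1 ≤ a ≤ b automatically), giving c − ⌈(92 − c)/2⌉ + 1 choices.
Summing over c: 1 + 3 + 4 + 6 + … + 21 + 22  (15 terms, c = 31, …, 45) = 176
Check (closed form: nearest integer to p²/48 for even p, (p+3)²/48 for odd p): 92²/48 = 8464/48 ≈ 176.33 → 176

176 triangles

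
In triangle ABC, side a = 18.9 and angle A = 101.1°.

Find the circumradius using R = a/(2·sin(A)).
R = a/(2·sin(A)) = 18.9/(2·sin(101.1°))
sin(101.1°) ≈ 0.981293
R ≈ 18.9/(2·0.981293) = 18.9/1.96259 ≈ 9.63015

R = 9.63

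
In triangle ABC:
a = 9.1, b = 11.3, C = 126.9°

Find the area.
Two sides and the included angle (SAS): A = ½·a·b·sin(C) = ½·9.1·11.3·sin(126.9°)
sin(126.9°) ≈ 0.799685
A ≈ ½·102.83·0.799685 = 51.415·0.799685 ≈ 41.1158

Area = 41.12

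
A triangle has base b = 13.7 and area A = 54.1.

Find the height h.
A = ½·b·h  ⇒  h = 2A/b = 2·54.1/13.7 = 108.2/13.7 ≈ 7.89781

h = 7.898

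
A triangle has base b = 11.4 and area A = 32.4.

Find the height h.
A = ½·b·h  ⇒  h = 2A/b = 2·32.4/11.4 = 64.8/11.4 ≈ 5.68421

h = 5.684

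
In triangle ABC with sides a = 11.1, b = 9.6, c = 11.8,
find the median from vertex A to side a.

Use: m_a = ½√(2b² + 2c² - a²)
m_a = ½√(2·9.6² + 2·11.8² − 11.1²) = ½√(2·92.16 + 2·139.24 − 123.21) = ½√(184.32 + 278.48 − 123.21) = ½√339.59
√339.59 ≈ 18.428, so m_a ≈ 9.21398

m_a = 9.214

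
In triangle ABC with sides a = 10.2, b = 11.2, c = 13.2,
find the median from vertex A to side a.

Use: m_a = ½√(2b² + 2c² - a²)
m_a = ½√(2·11.2² + 2·13.2² − 10.2²) = ½√(2·125.44 + 2·174.24 − 104.04) = ½√(250.88 + 348.48 − 104.04) = ½√495.32
√495.32 ≈ 22.2558, so m_a ≈ 11.1279

m_a = 11.13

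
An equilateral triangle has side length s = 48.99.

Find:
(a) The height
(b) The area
(a) The height splits the triangle into two 30-60-90 halves: h = s·√3/2 = 48.99·1.73205/2 ≈ 84.8532/2 ≈ 42.4266
(b) Area = (√3/4)·s² = (√3/4)·48.99² = (√3/4)·2400.0201 ≈ 0.433013·2400.0201 ≈ 1039.24

Height = 42.43, Area = 1039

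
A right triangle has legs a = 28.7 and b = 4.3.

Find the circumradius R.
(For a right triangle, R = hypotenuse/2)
Hypotenuse c = √(a² + b²) = √(823.69 + 18.49) = √842.18 ≈ 29.0203
R = c/2 ≈ 29.0203/2 ≈ 14.5102

R = 14.51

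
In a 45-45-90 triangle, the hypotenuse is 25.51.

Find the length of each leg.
In a 45-45-90 triangle hypotenuse = leg·√2, so leg = hypotenuse/√2.
Leg = 25.51/√2 ≈ 25.51/1.41421 ≈ 18.0383

Each leg = 18.04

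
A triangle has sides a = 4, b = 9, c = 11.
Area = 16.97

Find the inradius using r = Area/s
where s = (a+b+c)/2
s = (4 + 9 + 11)/2 = 24/2 = 12
r = Area/s = 16.97/12 ≈ 1.41417

r = 1.414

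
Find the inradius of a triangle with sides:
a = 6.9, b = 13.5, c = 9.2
r = Area/s where s is the semi-perimeter.
s = (6.9 + 13.5 + 9.2)/2 = 29.6/2 = 14.8
Area = √(s(s−a)(s−b)(s−c)) = √(14.8·7.9·1.3·5.6) ≈ √851.178 ≈ 29.1749
r ≈ 29.1749/14.8 ≈ 1.97128

r = 1.971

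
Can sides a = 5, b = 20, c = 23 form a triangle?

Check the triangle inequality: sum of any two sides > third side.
a + b vs c: 5 + 20 = 25 > 23  ✓
a + c vs b: 5 + 23 = 28 > 20  ✓
b + c vs a: 20 + 23 = 43 > 5  ✓

Yes, triangle inequality satisfied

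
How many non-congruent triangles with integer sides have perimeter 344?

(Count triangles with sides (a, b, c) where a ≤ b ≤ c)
Let a ≤ b ≤ c with a + b + c = 344. The only binding inequality is a + b > c, i.e. 344 − c > c, so c < 344/2; and c ≥ 344/3 since c is the largest side.
So 115 ≤ c ≤ 171. For each c, b runs from ⌈(344 − c)/2⌉ up to c (then a = 344 − b − c satisfies 1 ≤ a ≤ b automatically), giving c − ⌈(344 − c)/2⌉ + 1 choices.
Summing over c: 1 + 3 + 4 + 6 + … + 84 + 85  (57 terms, c = 115, …, 171) = 2465
Check (closed form: nearest integer to p²/48 for even p, (p+3)²/48 for odd p): 344²/48 = 118336/48 ≈ 2465.33 → 2465

2465 triangles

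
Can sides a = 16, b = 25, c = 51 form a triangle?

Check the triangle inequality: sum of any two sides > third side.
a + b vs c: 16 + 25 = 41 ≤ 51  ✗
a + c vs b: 16 + 51 = 67 > 25  ✓
b + c vs a: 25 + 51 = 76 > 16  ✓

No: 16 + 25 = 41 is not > 51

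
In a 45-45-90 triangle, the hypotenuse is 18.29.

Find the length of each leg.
In a 45-45-90 triangle hypotenuse = leg·√2, so leg = hypotenuse/√2.
Leg = 18.29/√2 ≈ 18.29/1.41421 ≈ 12.933

Each leg = 12.93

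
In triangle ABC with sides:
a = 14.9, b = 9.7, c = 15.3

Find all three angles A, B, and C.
Law of cosines for each angle (a² = 222.01, b² = 94.09, c² = 234.09):
cos(A) = (b² + c² − a²)/(2bc) = (94.09 + 234.09 − 222.01)/(2·9.7·15.3) = 106.17/296.82 ≈ 0.357692  ⇒  A ≈ 69.0415°
cos(B) = (a² + c² − b²)/(2ac) = (222.01 + 234.09 − 94.09)/(2·14.9·15.3) = 362.01/455.94 ≈ 0.793986  ⇒  B ≈ 37.4404°
cos(C) = (a² + b² − c²)/(2ab) = (222.01 + 94.09 − 234.09)/(2·14.9·9.7) = 82.01/289.06 ≈ 0.283713  ⇒  C ≈ 73.5181°
Check: A + B + C ≈ 180°

A = 69.04°, B = 37.44°, C = 73.52°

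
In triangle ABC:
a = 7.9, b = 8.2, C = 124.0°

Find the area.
Two sides and the included angle (SAS): A = ½·a·b·sin(C) = ½·7.9·8.2·sin(124.0°)
sin(124.0°) ≈ 0.829038
A ≈ ½·64.78·0.829038 = 32.39·0.829038 ≈ 26.8525

Area = 26.85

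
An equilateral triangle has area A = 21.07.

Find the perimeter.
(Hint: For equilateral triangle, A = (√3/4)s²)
A = (√3/4)s²  ⇒  s² = 4A/√3 = 4·21.07/√3 = 84.28/1.73205 ≈ 48.6591
s ≈ √48.6591 ≈ 6.97561
Perimeter = 3s ≈ 3·6.97561 ≈ 20.9268

Perimeter = 20.93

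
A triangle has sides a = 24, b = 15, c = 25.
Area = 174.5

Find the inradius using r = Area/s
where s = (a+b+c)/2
s = (24 + 15 + 25)/2 = 64/2 = 32
r = Area/s = 174.5/32 ≈ 5.45312

r = 5.453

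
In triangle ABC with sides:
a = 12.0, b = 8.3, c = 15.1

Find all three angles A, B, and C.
Law of cosines for each angle (a² = 144, b² = 68.89, c² = 228.01):
cos(A) = (b² + c² − a²)/(2bc) = (68.89 + 228.01 − 144)/(2·8.3·15.1) = 152.9/250.66 ≈ 0.60999  ⇒  A ≈ 52.4112°
cos(B) = (a² + c² − b²)/(2ac) = (144 + 228.01 − 68.89)/(2·12.0·15.1) = 303.12/362.4 ≈ 0.836424  ⇒  B ≈ 33.2356°
cos(C) = (a² + b² − c²)/(2ab) = (144 + 68.89 − 228.01)/(2·12.0·8.3) = -15.12/199.2 ≈ -0.0759036  ⇒  C ≈ 94.3531°
Check: A + B + C ≈ 180°

A = 52.41°, B = 33.24°, C = 94.35°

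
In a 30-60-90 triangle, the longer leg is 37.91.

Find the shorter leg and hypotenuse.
In a 30-60-90 triangle the sides are in ratio 1 : √3 : 2, so short leg = long leg/√3 and hypotenuse = 2·(short leg).
Short leg = 37.91/√3 ≈ 37.91/1.73205 ≈ 21.8873
Hypotenuse = 2·21.8873 ≈ 43.7747

Short leg = 21.89, Hypotenuse = 43.77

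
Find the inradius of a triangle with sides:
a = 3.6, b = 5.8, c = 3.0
r = Area/s where s is the semi-perimeter.
s = (3.6 + 5.8 + 3.0)/2 = 12.4/2 = 6.2
Area = √(s(s−a)(s−b)(s−c)) = √(6.2·2.6·0.4·3.2) ≈ √20.6336 ≈ 4.54242
r ≈ 4.54242/6.2 ≈ 0.732649

r = 0.7326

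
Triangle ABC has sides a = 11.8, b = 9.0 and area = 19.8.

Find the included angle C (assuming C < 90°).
Area = ½·a·b·sin(C)  ⇒  sin(C) = 2·Area/(a·b) = 2·19.8/(11.8·9.0) = 39.6/106.2 ≈ 0.372881
C = arcsin(0.372881) ≈ 21.8934° (taking the acute solution since C < 90°)

C = 21.89°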